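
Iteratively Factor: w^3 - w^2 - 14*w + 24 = (w - 2)*(w^2 + w - 12) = (w - 3)*(w - 2)*(w + 4)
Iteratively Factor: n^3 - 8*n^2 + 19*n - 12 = (n - 3)*(n^2 - 5*n + 4) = (n - 4)*(n - 3)*(n - 1)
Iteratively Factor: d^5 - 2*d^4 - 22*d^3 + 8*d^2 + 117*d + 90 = (d - 5)*(d^4 + 3*d^3 - 7*d^2 - 27*d - 18) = (d - 5)*(d + 1)*(d^3 + 2*d^2 - 9*d - 18) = (d - 5)*(d + 1)*(d + 3)*(d^2 - d - 6) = (d - 5)*(d - 3)*(d + 1)*(d + 3)*(d + 2)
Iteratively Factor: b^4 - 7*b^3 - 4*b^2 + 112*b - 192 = (b - 4)*(b^3 - 3*b^2 - 16*b + 48) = (b - 4)*(b + 4)*(b^2 - 7*b + 12) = (b - 4)^2*(b + 4)*(b - 3)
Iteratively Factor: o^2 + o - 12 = (o + 4)*(o - 3)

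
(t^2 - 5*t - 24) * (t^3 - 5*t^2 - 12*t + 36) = t^5 - 10*t^4 - 11*t^3 + 216*t^2 + 108*t - 864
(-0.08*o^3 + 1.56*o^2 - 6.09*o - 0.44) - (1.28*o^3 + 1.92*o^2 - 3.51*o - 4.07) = -1.36*o^3 - 0.36*o^2 - 2.58*o + 3.63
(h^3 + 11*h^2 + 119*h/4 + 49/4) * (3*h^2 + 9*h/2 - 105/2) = 3*h^5 + 75*h^4/2 + 345*h^3/4 - 3255*h^2/8 - 6027*h/4 - 5145/8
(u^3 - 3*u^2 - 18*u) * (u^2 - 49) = u^5 - 3*u^4 - 67*u^3 + 147*u^2 + 882*u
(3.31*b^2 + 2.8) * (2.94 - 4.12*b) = -13.6372*b^3 + 9.7314*b^2 - 11.536*b + 8.232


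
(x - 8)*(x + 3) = x^2 - 5*x - 24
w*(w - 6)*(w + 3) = w^3 - 3*w^2 - 18*w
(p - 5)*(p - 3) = p^2 - 8*p + 15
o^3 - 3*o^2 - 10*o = o*(o - 5)*(o + 2)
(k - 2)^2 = k^2 - 4*k + 4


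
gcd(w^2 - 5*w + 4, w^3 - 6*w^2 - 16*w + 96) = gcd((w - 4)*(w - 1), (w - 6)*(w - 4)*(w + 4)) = w - 4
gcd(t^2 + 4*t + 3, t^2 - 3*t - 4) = t + 1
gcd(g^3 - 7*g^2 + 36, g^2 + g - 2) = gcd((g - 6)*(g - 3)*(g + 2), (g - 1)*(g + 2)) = g + 2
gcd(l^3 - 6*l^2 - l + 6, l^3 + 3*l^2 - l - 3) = l^2 - 1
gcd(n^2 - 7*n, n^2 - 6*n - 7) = n - 7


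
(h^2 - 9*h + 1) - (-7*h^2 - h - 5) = 8*h^2 - 8*h + 6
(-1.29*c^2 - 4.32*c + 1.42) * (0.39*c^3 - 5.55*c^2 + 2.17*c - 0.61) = -0.5031*c^5 + 5.4747*c^4 + 21.7305*c^3 - 16.4685*c^2 + 5.7166*c - 0.8662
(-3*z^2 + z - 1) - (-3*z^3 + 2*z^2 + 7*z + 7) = 3*z^3 - 5*z^2 - 6*z - 8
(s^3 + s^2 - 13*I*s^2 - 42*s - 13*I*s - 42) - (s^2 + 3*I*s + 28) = s^3 - 13*I*s^2 - 42*s - 16*I*s - 70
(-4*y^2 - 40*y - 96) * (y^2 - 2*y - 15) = -4*y^4 - 32*y^3 + 44*y^2 + 792*y + 1440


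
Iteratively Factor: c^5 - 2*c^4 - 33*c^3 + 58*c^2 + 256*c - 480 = (c - 5)*(c^4 + 3*c^3 - 18*c^2 - 32*c + 96) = (c - 5)*(c + 4)*(c^3 - c^2 - 14*c + 24) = (c - 5)*(c + 4)^2*(c^2 - 5*c + 6) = (c - 5)*(c - 2)*(c + 4)^2*(c - 3)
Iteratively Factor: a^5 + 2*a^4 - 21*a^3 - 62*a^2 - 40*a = (a + 1)*(a^4 + a^3 - 22*a^2 - 40*a) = (a + 1)*(a + 4)*(a^3 - 3*a^2 - 10*a) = (a - 5)*(a + 1)*(a + 4)*(a^2 + 2*a) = a*(a - 5)*(a + 1)*(a + 4)*(a + 2)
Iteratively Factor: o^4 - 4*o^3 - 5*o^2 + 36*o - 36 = (o + 3)*(o^3 - 7*o^2 + 16*o - 12) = (o - 3)*(o + 3)*(o^2 - 4*o + 4) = (o - 3)*(o - 2)*(o + 3)*(o - 2)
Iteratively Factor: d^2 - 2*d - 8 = (d - 4)*(d + 2)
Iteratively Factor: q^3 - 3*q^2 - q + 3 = (q - 3)*(q^2 - 1) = (q - 3)*(q + 1)*(q - 1)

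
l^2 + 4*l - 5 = (l - 1)*(l + 5)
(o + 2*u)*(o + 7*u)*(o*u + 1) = o^3*u + 9*o^2*u^2 + o^2 + 14*o*u^3 + 9*o*u + 14*u^2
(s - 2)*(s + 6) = s^2 + 4*s - 12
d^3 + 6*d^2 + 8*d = d*(d + 2)*(d + 4)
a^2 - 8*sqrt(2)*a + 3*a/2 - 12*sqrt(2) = (a + 3/2)*(a - 8*sqrt(2))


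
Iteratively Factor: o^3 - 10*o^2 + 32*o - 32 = (o - 4)*(o^2 - 6*o + 8) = (o - 4)*(o - 2)*(o - 4)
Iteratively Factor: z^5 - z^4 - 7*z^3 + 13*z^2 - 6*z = (z - 2)*(z^4 + z^3 - 5*z^2 + 3*z) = z*(z - 2)*(z^3 + z^2 - 5*z + 3) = z*(z - 2)*(z - 1)*(z^2 + 2*z - 3) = z*(z - 2)*(z - 1)*(z + 3)*(z - 1)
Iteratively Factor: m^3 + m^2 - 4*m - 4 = (m + 2)*(m^2 - m - 2) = (m + 1)*(m + 2)*(m - 2)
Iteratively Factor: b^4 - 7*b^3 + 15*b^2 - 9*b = (b)*(b^3 - 7*b^2 + 15*b - 9) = b*(b - 3)*(b^2 - 4*b + 3) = b*(b - 3)*(b - 1)*(b - 3)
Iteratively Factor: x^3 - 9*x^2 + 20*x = (x - 5)*(x^2 - 4*x) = x*(x - 5)*(x - 4)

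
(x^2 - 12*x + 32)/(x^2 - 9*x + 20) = (x - 8)/(x - 5)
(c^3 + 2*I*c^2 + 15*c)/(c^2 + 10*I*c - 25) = c*(c - 3*I)/(c + 5*I)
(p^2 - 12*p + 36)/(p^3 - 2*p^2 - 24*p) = (p - 6)/(p*(p + 4))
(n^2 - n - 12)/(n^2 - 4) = (n^2 - n - 12)/(n^2 - 4)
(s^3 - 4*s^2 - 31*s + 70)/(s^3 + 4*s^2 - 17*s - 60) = (s^2 - 9*s + 14)/(s^2 - s - 12)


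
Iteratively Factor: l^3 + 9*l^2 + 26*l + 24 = (l + 2)*(l^2 + 7*l + 12) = (l + 2)*(l + 4)*(l + 3)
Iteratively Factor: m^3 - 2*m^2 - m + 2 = (m - 2)*(m^2 - 1) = (m - 2)*(m + 1)*(m - 1)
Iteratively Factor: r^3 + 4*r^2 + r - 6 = (r - 1)*(r^2 + 5*r + 6) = (r - 1)*(r + 3)*(r + 2)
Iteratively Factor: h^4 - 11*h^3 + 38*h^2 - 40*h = (h)*(h^3 - 11*h^2 + 38*h - 40) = h*(h - 4)*(h^2 - 7*h + 10) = h*(h - 4)*(h - 2)*(h - 5)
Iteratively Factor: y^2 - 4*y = (y)*(y - 4)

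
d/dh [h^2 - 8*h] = 2*h - 8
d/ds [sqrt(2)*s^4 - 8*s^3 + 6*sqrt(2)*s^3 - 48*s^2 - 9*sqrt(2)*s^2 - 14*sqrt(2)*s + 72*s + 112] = 4*sqrt(2)*s^3 - 24*s^2 + 18*sqrt(2)*s^2 - 96*s - 18*sqrt(2)*s - 14*sqrt(2) + 72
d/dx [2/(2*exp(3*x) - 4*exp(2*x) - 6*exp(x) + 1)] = (-12*exp(2*x) + 16*exp(x) + 12)*exp(x)/(2*exp(3*x) - 4*exp(2*x) - 6*exp(x) + 1)^2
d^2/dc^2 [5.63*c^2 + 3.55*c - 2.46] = 11.2600000000000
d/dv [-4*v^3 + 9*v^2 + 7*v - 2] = -12*v^2 + 18*v + 7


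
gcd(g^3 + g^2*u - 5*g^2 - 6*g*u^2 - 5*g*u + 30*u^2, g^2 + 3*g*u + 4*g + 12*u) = g + 3*u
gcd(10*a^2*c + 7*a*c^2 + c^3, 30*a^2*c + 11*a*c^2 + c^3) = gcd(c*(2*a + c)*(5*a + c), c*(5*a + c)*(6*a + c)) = 5*a*c + c^2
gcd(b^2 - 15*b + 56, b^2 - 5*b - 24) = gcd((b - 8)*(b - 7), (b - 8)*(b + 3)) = b - 8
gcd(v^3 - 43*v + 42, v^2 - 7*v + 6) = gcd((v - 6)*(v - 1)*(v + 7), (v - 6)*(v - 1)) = v^2 - 7*v + 6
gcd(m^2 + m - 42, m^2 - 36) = m - 6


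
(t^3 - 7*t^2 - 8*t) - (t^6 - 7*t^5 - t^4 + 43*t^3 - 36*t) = -t^6 + 7*t^5 + t^4 - 42*t^3 - 7*t^2 + 28*t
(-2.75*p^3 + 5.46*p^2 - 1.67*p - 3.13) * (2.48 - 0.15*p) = 0.4125*p^4 - 7.639*p^3 + 13.7913*p^2 - 3.6721*p - 7.7624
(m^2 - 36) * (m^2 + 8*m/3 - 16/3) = m^4 + 8*m^3/3 - 124*m^2/3 - 96*m + 192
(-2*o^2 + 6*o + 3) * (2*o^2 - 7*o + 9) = -4*o^4 + 26*o^3 - 54*o^2 + 33*o + 27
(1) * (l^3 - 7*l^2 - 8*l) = l^3 - 7*l^2 - 8*l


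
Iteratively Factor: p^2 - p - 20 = (p - 5)*(p + 4)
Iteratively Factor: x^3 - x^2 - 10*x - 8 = (x + 1)*(x^2 - 2*x - 8) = (x - 4)*(x + 1)*(x + 2)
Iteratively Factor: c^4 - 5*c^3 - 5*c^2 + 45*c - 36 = (c - 3)*(c^3 - 2*c^2 - 11*c + 12) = (c - 3)*(c - 1)*(c^2 - c - 12) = (c - 3)*(c - 1)*(c + 3)*(c - 4)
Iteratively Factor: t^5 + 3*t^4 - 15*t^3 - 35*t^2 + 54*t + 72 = (t + 1)*(t^4 + 2*t^3 - 17*t^2 - 18*t + 72) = (t - 2)*(t + 1)*(t^3 + 4*t^2 - 9*t - 36) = (t - 2)*(t + 1)*(t + 3)*(t^2 + t - 12) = (t - 2)*(t + 1)*(t + 3)*(t + 4)*(t - 3)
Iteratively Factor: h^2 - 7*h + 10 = (h - 5)*(h - 2)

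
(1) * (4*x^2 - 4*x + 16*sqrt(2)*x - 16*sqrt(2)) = 4*x^2 - 4*x + 16*sqrt(2)*x - 16*sqrt(2)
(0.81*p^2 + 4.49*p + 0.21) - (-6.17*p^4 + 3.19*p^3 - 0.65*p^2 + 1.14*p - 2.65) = 6.17*p^4 - 3.19*p^3 + 1.46*p^2 + 3.35*p + 2.86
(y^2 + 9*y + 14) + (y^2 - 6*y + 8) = 2*y^2 + 3*y + 22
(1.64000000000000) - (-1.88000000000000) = 3.52000000000000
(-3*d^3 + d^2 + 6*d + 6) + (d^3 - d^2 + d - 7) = -2*d^3 + 7*d - 1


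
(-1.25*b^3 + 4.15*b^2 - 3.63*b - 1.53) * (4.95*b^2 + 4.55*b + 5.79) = -6.1875*b^5 + 14.855*b^4 - 6.3235*b^3 - 0.0614999999999997*b^2 - 27.9792*b - 8.8587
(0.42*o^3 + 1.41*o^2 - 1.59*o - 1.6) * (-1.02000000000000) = -0.4284*o^3 - 1.4382*o^2 + 1.6218*o + 1.632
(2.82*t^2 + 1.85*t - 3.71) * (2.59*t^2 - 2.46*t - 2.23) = 7.3038*t^4 - 2.1457*t^3 - 20.4485*t^2 + 5.0011*t + 8.2733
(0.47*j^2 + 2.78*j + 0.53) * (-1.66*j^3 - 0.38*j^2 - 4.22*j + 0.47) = -0.7802*j^5 - 4.7934*j^4 - 3.9196*j^3 - 11.7121*j^2 - 0.93*j + 0.2491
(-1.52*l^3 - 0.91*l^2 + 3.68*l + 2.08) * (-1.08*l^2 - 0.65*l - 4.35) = 1.6416*l^5 + 1.9708*l^4 + 3.2291*l^3 - 0.679900000000001*l^2 - 17.36*l - 9.048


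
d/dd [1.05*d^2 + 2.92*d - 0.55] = 2.1*d + 2.92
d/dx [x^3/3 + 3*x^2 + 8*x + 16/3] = x^2 + 6*x + 8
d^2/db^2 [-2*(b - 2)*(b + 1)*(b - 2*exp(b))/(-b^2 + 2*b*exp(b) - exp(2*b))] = 4*(-2*b^3*exp(2*b) - b^2*exp(3*b) + 4*b^2*exp(2*b) + 5*b*exp(3*b) - b*exp(2*b) - 2*b - 2*exp(3*b) - 9*exp(2*b) + 8*exp(b))/(b^4 - 4*b^3*exp(b) + 6*b^2*exp(2*b) - 4*b*exp(3*b) + exp(4*b))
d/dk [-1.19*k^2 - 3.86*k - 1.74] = -2.38*k - 3.86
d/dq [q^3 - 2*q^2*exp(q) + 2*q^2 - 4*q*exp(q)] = -2*q^2*exp(q) + 3*q^2 - 8*q*exp(q) + 4*q - 4*exp(q)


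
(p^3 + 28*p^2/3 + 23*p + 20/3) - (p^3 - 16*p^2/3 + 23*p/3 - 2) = 44*p^2/3 + 46*p/3 + 26/3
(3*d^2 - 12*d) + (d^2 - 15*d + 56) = 4*d^2 - 27*d + 56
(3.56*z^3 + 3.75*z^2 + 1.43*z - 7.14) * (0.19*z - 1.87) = 0.6764*z^4 - 5.9447*z^3 - 6.7408*z^2 - 4.0307*z + 13.3518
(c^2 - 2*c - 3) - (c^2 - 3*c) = c - 3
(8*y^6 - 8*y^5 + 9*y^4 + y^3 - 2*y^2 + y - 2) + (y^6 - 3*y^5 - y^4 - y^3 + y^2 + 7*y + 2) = 9*y^6 - 11*y^5 + 8*y^4 - y^2 + 8*y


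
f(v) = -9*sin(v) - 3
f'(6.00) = -8.64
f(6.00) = -0.49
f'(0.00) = -9.00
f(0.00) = -3.00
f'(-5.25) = -4.61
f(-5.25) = -10.73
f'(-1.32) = -2.23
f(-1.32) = 5.72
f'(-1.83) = 2.31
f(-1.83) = 5.70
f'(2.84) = 8.59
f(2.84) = -5.67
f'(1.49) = -0.73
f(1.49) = -11.97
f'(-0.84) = -6.01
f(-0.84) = 3.70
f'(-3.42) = 8.65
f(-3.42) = -5.47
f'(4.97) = -2.29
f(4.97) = 5.70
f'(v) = -9*cos(v)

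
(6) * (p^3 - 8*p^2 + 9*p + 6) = 6*p^3 - 48*p^2 + 54*p + 36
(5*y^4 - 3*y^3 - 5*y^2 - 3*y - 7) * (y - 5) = 5*y^5 - 28*y^4 + 10*y^3 + 22*y^2 + 8*y + 35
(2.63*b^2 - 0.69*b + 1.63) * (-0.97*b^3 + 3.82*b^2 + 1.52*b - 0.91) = -2.5511*b^5 + 10.7159*b^4 - 0.2193*b^3 + 2.7845*b^2 + 3.1055*b - 1.4833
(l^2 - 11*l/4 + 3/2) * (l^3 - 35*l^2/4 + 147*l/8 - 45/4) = l^5 - 23*l^4/2 + 703*l^3/16 - 2397*l^2/32 + 117*l/2 - 135/8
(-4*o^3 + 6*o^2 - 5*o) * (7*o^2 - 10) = -28*o^5 + 42*o^4 + 5*o^3 - 60*o^2 + 50*o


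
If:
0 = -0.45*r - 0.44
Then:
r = -0.98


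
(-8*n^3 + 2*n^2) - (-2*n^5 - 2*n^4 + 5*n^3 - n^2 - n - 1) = 2*n^5 + 2*n^4 - 13*n^3 + 3*n^2 + n + 1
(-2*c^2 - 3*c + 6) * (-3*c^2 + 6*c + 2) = 6*c^4 - 3*c^3 - 40*c^2 + 30*c + 12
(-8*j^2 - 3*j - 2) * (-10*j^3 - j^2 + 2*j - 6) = 80*j^5 + 38*j^4 + 7*j^3 + 44*j^2 + 14*j + 12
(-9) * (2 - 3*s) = 27*s - 18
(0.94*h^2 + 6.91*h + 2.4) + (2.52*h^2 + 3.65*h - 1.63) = 3.46*h^2 + 10.56*h + 0.77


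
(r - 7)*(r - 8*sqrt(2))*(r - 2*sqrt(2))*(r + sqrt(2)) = r^4 - 9*sqrt(2)*r^3 - 7*r^3 + 12*r^2 + 63*sqrt(2)*r^2 - 84*r + 32*sqrt(2)*r - 224*sqrt(2)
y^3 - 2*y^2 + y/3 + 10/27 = (y - 5/3)*(y - 2/3)*(y + 1/3)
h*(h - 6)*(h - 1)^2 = h^4 - 8*h^3 + 13*h^2 - 6*h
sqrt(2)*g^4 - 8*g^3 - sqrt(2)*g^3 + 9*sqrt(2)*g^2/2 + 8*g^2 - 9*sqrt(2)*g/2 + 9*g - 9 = (g - 1)*(g - 3*sqrt(2))*(g - 3*sqrt(2)/2)*(sqrt(2)*g + 1)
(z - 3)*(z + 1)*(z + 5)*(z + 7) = z^4 + 10*z^3 + 8*z^2 - 106*z - 105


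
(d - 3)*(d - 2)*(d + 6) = d^3 + d^2 - 24*d + 36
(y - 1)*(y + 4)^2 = y^3 + 7*y^2 + 8*y - 16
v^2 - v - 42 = (v - 7)*(v + 6)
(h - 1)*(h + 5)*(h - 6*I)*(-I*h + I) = -I*h^4 - 6*h^3 - 3*I*h^3 - 18*h^2 + 9*I*h^2 + 54*h - 5*I*h - 30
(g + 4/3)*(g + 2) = g^2 + 10*g/3 + 8/3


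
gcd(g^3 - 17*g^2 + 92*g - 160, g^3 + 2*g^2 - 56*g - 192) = g - 8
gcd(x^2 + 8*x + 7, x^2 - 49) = x + 7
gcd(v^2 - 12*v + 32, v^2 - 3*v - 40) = v - 8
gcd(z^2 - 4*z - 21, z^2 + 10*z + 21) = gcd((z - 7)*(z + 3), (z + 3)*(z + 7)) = z + 3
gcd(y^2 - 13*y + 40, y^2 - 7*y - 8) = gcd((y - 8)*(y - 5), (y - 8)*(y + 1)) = y - 8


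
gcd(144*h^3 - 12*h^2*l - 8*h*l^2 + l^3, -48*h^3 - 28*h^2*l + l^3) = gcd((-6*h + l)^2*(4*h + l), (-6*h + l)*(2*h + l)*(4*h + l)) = 24*h^2 + 2*h*l - l^2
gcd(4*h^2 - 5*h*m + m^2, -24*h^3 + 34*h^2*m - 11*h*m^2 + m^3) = 4*h^2 - 5*h*m + m^2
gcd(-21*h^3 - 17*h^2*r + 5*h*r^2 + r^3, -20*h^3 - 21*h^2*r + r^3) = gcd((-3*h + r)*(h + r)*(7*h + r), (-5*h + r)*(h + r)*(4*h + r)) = h + r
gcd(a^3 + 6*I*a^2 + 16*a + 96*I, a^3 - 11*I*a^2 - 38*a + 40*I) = a - 4*I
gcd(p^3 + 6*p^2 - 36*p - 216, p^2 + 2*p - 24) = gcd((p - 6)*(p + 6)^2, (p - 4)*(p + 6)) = p + 6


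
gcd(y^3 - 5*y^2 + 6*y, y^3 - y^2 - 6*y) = y^2 - 3*y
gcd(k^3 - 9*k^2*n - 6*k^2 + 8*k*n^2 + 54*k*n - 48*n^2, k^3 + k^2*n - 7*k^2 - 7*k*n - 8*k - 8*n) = 1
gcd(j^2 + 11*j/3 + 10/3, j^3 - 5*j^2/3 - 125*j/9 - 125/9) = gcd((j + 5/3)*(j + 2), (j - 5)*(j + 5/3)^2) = j + 5/3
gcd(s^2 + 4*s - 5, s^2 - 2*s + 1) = s - 1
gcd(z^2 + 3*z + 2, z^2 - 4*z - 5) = z + 1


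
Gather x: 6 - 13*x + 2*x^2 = 2*x^2 - 13*x + 6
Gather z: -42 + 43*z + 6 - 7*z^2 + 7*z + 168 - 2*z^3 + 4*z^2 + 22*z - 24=-2*z^3 - 3*z^2 + 72*z + 108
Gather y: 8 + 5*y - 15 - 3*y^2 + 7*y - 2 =-3*y^2 + 12*y - 9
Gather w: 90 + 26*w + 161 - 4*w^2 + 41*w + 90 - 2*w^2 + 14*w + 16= -6*w^2 + 81*w + 357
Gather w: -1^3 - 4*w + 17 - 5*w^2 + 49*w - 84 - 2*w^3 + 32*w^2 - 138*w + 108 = -2*w^3 + 27*w^2 - 93*w + 40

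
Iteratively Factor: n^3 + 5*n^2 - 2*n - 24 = (n - 2)*(n^2 + 7*n + 12) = (n - 2)*(n + 4)*(n + 3)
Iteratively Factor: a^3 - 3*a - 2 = (a + 1)*(a^2 - a - 2) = (a - 2)*(a + 1)*(a + 1)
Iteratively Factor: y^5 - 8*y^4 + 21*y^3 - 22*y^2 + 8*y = (y - 4)*(y^4 - 4*y^3 + 5*y^2 - 2*y) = (y - 4)*(y - 1)*(y^3 - 3*y^2 + 2*y) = (y - 4)*(y - 1)^2*(y^2 - 2*y) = (y - 4)*(y - 2)*(y - 1)^2*(y)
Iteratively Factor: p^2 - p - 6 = (p - 3)*(p + 2)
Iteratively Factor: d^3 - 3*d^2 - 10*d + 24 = (d + 3)*(d^2 - 6*d + 8) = (d - 2)*(d + 3)*(d - 4)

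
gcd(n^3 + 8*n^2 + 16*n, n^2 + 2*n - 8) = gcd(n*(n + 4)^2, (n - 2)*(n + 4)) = n + 4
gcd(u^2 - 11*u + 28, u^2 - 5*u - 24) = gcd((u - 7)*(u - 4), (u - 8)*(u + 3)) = 1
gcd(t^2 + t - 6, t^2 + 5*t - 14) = t - 2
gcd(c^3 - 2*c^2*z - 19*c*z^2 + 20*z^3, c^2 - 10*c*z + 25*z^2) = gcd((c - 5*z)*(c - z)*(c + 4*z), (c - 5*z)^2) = -c + 5*z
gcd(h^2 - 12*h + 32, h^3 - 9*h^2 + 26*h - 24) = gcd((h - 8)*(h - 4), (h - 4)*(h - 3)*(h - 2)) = h - 4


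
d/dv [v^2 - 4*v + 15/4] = 2*v - 4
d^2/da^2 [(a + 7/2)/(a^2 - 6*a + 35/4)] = 16*((5 - 6*a)*(4*a^2 - 24*a + 35) + 16*(a - 3)^2*(2*a + 7))/(4*a^2 - 24*a + 35)^3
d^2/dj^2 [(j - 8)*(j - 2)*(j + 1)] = 6*j - 18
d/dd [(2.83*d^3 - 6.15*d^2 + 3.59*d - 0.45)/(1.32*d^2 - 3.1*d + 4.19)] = (3.7356*d^4 - 17.546*d^3 + 49.8993*d^2 - 50.349*d + 13.6471)/(1.7424*d^4 - 8.184*d^3 + 20.6716*d^2 - 25.978*d + 17.5561)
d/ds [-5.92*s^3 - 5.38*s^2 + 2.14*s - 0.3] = -17.76*s^2 - 10.76*s + 2.14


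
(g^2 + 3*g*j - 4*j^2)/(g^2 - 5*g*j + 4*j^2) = (g + 4*j)/(g - 4*j)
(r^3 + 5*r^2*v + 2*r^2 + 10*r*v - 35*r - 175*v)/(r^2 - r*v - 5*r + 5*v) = (r^2 + 5*r*v + 7*r + 35*v)/(r - v)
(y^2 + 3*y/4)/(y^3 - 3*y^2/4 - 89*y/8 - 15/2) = 2*y/(2*y^2 - 3*y - 20)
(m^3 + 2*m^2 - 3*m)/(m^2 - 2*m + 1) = m*(m + 3)/(m - 1)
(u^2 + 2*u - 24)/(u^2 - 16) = (u + 6)/(u + 4)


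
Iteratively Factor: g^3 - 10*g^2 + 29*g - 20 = (g - 4)*(g^2 - 6*g + 5) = (g - 4)*(g - 1)*(g - 5)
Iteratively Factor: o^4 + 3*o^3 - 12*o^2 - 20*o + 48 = (o - 2)*(o^3 + 5*o^2 - 2*o - 24) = (o - 2)*(o + 4)*(o^2 + o - 6) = (o - 2)*(o + 3)*(o + 4)*(o - 2)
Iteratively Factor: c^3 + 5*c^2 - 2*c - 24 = (c + 3)*(c^2 + 2*c - 8) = (c + 3)*(c + 4)*(c - 2)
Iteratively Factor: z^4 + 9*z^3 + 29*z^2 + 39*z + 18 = (z + 3)*(z^3 + 6*z^2 + 11*z + 6) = (z + 3)^2*(z^2 + 3*z + 2) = (z + 2)*(z + 3)^2*(z + 1)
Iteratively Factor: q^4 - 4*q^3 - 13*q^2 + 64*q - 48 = (q - 3)*(q^3 - q^2 - 16*q + 16) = (q - 3)*(q - 1)*(q^2 - 16) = (q - 3)*(q - 1)*(q + 4)*(q - 4)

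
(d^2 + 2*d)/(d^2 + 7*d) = (d + 2)/(d + 7)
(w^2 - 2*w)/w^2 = (w - 2)/w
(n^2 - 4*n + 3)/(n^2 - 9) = (n - 1)/(n + 3)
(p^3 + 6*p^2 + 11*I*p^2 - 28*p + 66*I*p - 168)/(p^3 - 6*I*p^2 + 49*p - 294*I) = (p^2 + p*(6 + 4*I) + 24*I)/(p^2 - 13*I*p - 42)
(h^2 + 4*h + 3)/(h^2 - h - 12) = (h + 1)/(h - 4)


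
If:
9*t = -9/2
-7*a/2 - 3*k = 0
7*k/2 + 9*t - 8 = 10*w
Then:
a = -120*w/49 - 150/49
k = 20*w/7 + 25/7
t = -1/2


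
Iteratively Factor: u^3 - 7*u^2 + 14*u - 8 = (u - 4)*(u^2 - 3*u + 2) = (u - 4)*(u - 2)*(u - 1)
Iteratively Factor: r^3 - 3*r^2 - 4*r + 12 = (r - 3)*(r^2 - 4) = (r - 3)*(r + 2)*(r - 2)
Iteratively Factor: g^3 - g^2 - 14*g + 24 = (g - 2)*(g^2 + g - 12) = (g - 3)*(g - 2)*(g + 4)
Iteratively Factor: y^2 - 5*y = (y - 5)*(y)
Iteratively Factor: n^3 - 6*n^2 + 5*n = (n - 5)*(n^2 - n) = n*(n - 5)*(n - 1)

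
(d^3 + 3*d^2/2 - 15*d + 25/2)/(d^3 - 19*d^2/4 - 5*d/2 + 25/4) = 2*(2*d^2 + 5*d - 25)/(4*d^2 - 15*d - 25)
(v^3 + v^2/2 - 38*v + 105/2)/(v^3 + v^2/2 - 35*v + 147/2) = (2*v^2 - 13*v + 15)/(2*v^2 - 13*v + 21)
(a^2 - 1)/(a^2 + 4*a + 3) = (a - 1)/(a + 3)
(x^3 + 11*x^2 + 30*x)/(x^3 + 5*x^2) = (x + 6)/x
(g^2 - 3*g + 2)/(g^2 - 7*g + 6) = (g - 2)/(g - 6)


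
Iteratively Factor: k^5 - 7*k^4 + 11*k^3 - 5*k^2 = (k)*(k^4 - 7*k^3 + 11*k^2 - 5*k) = k^2*(k^3 - 7*k^2 + 11*k - 5) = k^2*(k - 5)*(k^2 - 2*k + 1) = k^2*(k - 5)*(k - 1)*(k - 1)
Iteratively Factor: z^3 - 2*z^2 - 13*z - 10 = (z - 5)*(z^2 + 3*z + 2) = (z - 5)*(z + 1)*(z + 2)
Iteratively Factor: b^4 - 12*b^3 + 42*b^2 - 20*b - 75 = (b - 5)*(b^3 - 7*b^2 + 7*b + 15) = (b - 5)*(b - 3)*(b^2 - 4*b - 5) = (b - 5)^2*(b - 3)*(b + 1)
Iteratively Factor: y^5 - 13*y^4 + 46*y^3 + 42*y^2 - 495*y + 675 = (y + 3)*(y^4 - 16*y^3 + 94*y^2 - 240*y + 225) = (y - 5)*(y + 3)*(y^3 - 11*y^2 + 39*y - 45) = (y - 5)*(y - 3)*(y + 3)*(y^2 - 8*y + 15) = (y - 5)*(y - 3)^2*(y + 3)*(y - 5)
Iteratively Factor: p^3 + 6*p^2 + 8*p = (p + 4)*(p^2 + 2*p) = (p + 2)*(p + 4)*(p)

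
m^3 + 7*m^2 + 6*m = m*(m + 1)*(m + 6)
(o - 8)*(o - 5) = o^2 - 13*o + 40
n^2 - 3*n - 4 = (n - 4)*(n + 1)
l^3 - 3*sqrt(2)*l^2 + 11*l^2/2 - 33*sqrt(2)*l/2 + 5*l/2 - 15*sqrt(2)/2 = (l + 1/2)*(l + 5)*(l - 3*sqrt(2))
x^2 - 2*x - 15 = (x - 5)*(x + 3)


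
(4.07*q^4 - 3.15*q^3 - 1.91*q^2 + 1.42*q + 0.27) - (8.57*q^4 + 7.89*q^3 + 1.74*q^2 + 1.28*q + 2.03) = -4.5*q^4 - 11.04*q^3 - 3.65*q^2 + 0.14*q - 1.76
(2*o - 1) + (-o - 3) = o - 4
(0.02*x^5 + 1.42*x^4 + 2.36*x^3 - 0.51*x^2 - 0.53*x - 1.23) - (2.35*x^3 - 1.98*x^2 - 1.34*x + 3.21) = 0.02*x^5 + 1.42*x^4 + 0.00999999999999979*x^3 + 1.47*x^2 + 0.81*x - 4.44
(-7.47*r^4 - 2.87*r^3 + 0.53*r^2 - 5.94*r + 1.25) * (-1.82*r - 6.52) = 13.5954*r^5 + 53.9278*r^4 + 17.7478*r^3 + 7.3552*r^2 + 36.4538*r - 8.15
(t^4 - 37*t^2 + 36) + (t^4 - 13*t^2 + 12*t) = 2*t^4 - 50*t^2 + 12*t + 36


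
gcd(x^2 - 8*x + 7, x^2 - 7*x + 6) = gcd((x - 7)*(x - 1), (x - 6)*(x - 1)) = x - 1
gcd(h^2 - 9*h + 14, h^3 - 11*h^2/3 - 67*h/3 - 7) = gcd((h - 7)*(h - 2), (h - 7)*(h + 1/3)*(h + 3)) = h - 7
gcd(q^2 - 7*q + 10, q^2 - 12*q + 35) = q - 5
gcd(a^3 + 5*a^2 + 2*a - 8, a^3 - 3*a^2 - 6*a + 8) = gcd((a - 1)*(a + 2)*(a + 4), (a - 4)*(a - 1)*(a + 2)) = a^2 + a - 2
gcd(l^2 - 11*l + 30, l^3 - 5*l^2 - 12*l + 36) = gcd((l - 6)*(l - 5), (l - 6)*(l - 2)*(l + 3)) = l - 6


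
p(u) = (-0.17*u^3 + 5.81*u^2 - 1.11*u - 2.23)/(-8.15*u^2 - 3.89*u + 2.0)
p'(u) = (16.3*u + 3.89)*(-0.17*u^3 + 5.81*u^2 - 1.11*u - 2.23)/(-8.15*u^2 - 3.89*u + 2.0)^2 + (-0.51*u^2 + 11.62*u - 1.11)/(-8.15*u^2 - 3.89*u + 2.0) = (1.3855*u^4 + 1.32260000000001*u^3 - 32.6674*u^2 - 13.109*u - 10.8947)/(66.4225*u^4 + 63.407*u^3 - 17.4679*u^2 - 15.56*u + 4.0)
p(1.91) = -0.45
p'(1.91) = -0.10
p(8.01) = -0.50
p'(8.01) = 0.01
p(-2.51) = -1.01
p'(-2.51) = -0.10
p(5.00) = -0.53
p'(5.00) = 0.00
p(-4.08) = -0.94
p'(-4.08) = -0.01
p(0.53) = 0.52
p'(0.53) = -4.83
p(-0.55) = 0.10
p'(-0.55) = -4.87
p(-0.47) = -0.20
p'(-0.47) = -2.92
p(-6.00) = -0.93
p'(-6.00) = 0.01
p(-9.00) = -0.97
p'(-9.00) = 0.01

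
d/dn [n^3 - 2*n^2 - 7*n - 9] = 3*n^2 - 4*n - 7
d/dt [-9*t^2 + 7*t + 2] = 7 - 18*t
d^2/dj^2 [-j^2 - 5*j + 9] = -2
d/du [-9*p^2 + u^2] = 2*u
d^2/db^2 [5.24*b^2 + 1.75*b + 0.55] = 10.4800000000000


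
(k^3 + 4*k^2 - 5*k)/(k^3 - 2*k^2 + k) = (k + 5)/(k - 1)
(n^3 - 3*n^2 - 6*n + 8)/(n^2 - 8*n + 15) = (n^3 - 3*n^2 - 6*n + 8)/(n^2 - 8*n + 15)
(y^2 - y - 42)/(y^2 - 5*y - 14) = (y + 6)/(y + 2)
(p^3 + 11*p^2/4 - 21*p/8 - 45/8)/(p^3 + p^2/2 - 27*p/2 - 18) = (8*p^2 - 2*p - 15)/(4*(2*p^2 - 5*p - 12))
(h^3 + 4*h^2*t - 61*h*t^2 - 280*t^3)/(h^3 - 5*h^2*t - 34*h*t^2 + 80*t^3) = (-h - 7*t)/(-h + 2*t)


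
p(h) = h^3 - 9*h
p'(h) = 3*h^2 - 9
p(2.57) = -6.16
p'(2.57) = 10.81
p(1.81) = -10.36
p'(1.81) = 0.83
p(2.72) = -4.36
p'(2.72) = 13.20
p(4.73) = 63.25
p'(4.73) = 58.12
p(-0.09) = 0.81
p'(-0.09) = -8.98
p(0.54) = -4.70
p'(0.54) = -8.13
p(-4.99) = -79.34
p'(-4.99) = 65.70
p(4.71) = 62.10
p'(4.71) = 57.55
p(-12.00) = -1620.00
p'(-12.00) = 423.00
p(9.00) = 648.00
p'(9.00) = 234.00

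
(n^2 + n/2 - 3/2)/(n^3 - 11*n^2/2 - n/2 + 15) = (n - 1)/(n^2 - 7*n + 10)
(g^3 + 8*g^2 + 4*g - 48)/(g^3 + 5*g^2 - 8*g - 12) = (g + 4)/(g + 1)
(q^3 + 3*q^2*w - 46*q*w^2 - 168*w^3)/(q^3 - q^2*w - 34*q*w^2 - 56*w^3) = (q + 6*w)/(q + 2*w)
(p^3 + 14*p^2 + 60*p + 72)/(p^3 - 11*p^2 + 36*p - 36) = (p^3 + 14*p^2 + 60*p + 72)/(p^3 - 11*p^2 + 36*p - 36)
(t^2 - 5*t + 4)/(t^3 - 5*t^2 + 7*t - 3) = (t - 4)/(t^2 - 4*t + 3)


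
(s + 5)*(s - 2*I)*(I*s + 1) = I*s^3 + 3*s^2 + 5*I*s^2 + 15*s - 2*I*s - 10*I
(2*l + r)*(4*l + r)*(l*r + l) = 8*l^3*r + 8*l^3 + 6*l^2*r^2 + 6*l^2*r + l*r^3 + l*r^2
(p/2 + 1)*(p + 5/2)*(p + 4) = p^3/2 + 17*p^2/4 + 23*p/2 + 10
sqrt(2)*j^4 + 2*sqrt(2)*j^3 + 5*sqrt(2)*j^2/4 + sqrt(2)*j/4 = j*(j + 1/2)*(j + 1)*(sqrt(2)*j + sqrt(2)/2)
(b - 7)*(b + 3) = b^2 - 4*b - 21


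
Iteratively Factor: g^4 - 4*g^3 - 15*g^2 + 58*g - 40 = (g + 4)*(g^3 - 8*g^2 + 17*g - 10) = (g - 5)*(g + 4)*(g^2 - 3*g + 2) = (g - 5)*(g - 1)*(g + 4)*(g - 2)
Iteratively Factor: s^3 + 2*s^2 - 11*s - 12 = (s + 1)*(s^2 + s - 12) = (s + 1)*(s + 4)*(s - 3)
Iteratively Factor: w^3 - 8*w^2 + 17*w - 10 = (w - 5)*(w^2 - 3*w + 2) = (w - 5)*(w - 1)*(w - 2)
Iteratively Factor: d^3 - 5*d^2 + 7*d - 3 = (d - 1)*(d^2 - 4*d + 3) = (d - 3)*(d - 1)*(d - 1)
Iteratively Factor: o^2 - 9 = (o - 3)*(o + 3)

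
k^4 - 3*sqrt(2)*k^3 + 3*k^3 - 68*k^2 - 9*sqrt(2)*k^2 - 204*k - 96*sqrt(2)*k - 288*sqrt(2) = (k + 3)*(k - 8*sqrt(2))*(k + 2*sqrt(2))*(k + 3*sqrt(2))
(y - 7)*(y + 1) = y^2 - 6*y - 7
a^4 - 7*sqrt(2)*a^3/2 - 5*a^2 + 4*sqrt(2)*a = a*(a - 4*sqrt(2))*(a - sqrt(2)/2)*(a + sqrt(2))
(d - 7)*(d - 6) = d^2 - 13*d + 42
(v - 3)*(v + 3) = v^2 - 9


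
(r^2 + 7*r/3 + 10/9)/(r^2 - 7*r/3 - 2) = (r + 5/3)/(r - 3)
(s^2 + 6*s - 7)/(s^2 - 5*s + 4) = (s + 7)/(s - 4)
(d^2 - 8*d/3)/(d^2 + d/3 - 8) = d/(d + 3)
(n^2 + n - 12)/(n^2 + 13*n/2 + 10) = 2*(n - 3)/(2*n + 5)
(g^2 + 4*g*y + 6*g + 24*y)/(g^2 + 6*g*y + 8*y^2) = (g + 6)/(g + 2*y)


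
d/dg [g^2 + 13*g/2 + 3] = 2*g + 13/2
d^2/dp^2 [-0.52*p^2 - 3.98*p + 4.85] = -1.04000000000000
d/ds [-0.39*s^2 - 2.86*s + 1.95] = -0.78*s - 2.86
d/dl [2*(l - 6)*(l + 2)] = 4*l - 8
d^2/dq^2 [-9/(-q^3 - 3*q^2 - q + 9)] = 18*(-3*(q + 1)*(q^3 + 3*q^2 + q - 9) + (3*q^2 + 6*q + 1)^2)/(q^3 + 3*q^2 + q - 9)^3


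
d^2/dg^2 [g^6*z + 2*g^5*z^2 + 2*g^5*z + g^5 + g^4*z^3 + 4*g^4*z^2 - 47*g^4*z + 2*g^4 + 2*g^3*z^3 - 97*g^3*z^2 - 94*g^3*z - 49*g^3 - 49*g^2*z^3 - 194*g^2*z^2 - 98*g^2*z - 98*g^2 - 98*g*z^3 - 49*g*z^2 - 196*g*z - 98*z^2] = 30*g^4*z + 40*g^3*z^2 + 40*g^3*z + 20*g^3 + 12*g^2*z^3 + 48*g^2*z^2 - 564*g^2*z + 24*g^2 + 12*g*z^3 - 582*g*z^2 - 564*g*z - 294*g - 98*z^3 - 388*z^2 - 196*z - 196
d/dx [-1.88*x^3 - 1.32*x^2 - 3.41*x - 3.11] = -5.64*x^2 - 2.64*x - 3.41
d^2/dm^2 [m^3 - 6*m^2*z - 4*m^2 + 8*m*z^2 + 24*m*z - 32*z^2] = 6*m - 12*z - 8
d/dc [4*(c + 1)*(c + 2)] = 8*c + 12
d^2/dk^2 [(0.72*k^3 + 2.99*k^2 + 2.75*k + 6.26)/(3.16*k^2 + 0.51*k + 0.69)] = (-7.105427357601e-15*k^5 + 2.8421709430404e-14*k^4 + 42.5182*k^3 + 337.462968*k^2 + 26.611848*k - 23.130528)/(31.554496*k^6 + 15.277968*k^5 + 23.13594*k^4 + 6.804675*k^3 + 5.051835*k^2 + 0.728433*k + 0.328509)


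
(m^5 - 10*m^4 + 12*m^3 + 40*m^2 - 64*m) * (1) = m^5 - 10*m^4 + 12*m^3 + 40*m^2 - 64*m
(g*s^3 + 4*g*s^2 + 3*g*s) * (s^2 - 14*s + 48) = g*s^5 - 10*g*s^4 - 5*g*s^3 + 150*g*s^2 + 144*g*s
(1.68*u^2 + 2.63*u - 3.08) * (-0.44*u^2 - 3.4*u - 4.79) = -0.7392*u^4 - 6.8692*u^3 - 15.634*u^2 - 2.1257*u + 14.7532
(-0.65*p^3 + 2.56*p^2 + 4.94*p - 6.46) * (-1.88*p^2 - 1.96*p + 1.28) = 1.222*p^5 - 3.5388*p^4 - 15.1368*p^3 + 5.7392*p^2 + 18.9848*p - 8.2688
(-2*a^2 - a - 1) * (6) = -12*a^2 - 6*a - 6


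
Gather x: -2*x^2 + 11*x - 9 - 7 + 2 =-2*x^2 + 11*x - 14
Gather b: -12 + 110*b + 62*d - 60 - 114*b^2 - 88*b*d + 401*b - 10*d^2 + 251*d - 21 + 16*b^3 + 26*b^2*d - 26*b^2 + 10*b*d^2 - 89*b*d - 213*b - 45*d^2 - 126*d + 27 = 16*b^3 + b^2*(26*d - 140) + b*(10*d^2 - 177*d + 298) - 55*d^2 + 187*d - 66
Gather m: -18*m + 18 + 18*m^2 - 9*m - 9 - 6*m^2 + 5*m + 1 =12*m^2 - 22*m + 10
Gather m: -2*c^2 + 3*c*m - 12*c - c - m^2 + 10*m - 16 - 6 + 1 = -2*c^2 - 13*c - m^2 + m*(3*c + 10) - 21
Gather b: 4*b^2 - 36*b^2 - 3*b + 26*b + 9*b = -32*b^2 + 32*b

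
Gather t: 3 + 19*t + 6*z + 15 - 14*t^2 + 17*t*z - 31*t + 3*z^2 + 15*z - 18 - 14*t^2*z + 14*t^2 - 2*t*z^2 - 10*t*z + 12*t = -14*t^2*z + t*(-2*z^2 + 7*z) + 3*z^2 + 21*z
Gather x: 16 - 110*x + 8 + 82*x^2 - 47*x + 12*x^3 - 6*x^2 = 12*x^3 + 76*x^2 - 157*x + 24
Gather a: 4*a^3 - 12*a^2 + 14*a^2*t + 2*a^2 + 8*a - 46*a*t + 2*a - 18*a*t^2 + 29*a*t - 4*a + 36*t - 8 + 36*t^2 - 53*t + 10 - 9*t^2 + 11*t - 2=4*a^3 + a^2*(14*t - 10) + a*(-18*t^2 - 17*t + 6) + 27*t^2 - 6*t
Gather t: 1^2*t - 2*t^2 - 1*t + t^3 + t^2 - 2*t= t^3 - t^2 - 2*t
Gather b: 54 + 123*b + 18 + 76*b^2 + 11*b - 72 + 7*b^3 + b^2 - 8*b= 7*b^3 + 77*b^2 + 126*b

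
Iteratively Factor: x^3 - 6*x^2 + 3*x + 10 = (x - 2)*(x^2 - 4*x - 5) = (x - 5)*(x - 2)*(x + 1)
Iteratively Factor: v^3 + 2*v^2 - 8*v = (v + 4)*(v^2 - 2*v) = v*(v + 4)*(v - 2)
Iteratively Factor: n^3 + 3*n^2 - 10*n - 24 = (n + 4)*(n^2 - n - 6) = (n - 3)*(n + 4)*(n + 2)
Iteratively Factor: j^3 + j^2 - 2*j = (j)*(j^2 + j - 2) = j*(j + 2)*(j - 1)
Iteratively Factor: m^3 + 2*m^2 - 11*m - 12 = (m + 4)*(m^2 - 2*m - 3) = (m - 3)*(m + 4)*(m + 1)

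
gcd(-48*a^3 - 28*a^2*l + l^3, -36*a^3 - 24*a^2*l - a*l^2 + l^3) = 12*a^2 + 4*a*l - l^2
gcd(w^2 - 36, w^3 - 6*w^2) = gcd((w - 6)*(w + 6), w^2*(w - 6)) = w - 6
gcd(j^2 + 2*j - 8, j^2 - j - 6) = 1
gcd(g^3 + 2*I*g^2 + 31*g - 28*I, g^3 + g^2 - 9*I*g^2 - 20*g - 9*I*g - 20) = g - 4*I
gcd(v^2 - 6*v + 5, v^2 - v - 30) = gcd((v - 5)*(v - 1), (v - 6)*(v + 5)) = 1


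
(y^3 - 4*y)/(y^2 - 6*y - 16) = y*(y - 2)/(y - 8)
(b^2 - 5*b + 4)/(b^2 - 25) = (b^2 - 5*b + 4)/(b^2 - 25)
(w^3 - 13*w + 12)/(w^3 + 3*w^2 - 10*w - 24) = (w - 1)/(w + 2)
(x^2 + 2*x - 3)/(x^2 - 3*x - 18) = (x - 1)/(x - 6)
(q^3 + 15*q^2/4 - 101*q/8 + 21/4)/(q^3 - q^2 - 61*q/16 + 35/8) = 2*(2*q^2 + 11*q - 6)/(4*q^2 + 3*q - 10)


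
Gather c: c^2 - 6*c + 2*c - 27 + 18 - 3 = c^2 - 4*c - 12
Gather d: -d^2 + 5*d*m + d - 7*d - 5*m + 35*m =-d^2 + d*(5*m - 6) + 30*m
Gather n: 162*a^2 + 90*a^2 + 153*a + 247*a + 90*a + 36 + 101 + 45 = 252*a^2 + 490*a + 182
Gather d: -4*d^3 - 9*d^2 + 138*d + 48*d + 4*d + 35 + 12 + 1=-4*d^3 - 9*d^2 + 190*d + 48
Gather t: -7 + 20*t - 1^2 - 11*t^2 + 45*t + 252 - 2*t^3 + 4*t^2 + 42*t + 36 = -2*t^3 - 7*t^2 + 107*t + 280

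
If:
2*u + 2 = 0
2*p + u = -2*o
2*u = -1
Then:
No Solution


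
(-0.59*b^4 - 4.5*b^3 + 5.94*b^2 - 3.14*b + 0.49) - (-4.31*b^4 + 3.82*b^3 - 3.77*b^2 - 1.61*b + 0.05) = 3.72*b^4 - 8.32*b^3 + 9.71*b^2 - 1.53*b + 0.44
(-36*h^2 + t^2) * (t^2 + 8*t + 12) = -36*h^2*t^2 - 288*h^2*t - 432*h^2 + t^4 + 8*t^3 + 12*t^2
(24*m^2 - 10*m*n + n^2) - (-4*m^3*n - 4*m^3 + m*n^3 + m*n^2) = 4*m^3*n + 4*m^3 + 24*m^2 - m*n^3 - m*n^2 - 10*m*n + n^2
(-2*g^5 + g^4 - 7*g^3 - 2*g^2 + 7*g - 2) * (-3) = 6*g^5 - 3*g^4 + 21*g^3 + 6*g^2 - 21*g + 6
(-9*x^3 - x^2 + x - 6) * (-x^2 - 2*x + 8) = 9*x^5 + 19*x^4 - 71*x^3 - 4*x^2 + 20*x - 48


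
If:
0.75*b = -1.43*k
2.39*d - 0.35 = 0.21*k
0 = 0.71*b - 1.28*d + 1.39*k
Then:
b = 4.69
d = -0.07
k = -2.46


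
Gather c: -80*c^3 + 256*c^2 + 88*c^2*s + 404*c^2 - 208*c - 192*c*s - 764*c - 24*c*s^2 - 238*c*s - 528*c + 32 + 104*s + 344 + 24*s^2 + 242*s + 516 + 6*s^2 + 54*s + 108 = -80*c^3 + c^2*(88*s + 660) + c*(-24*s^2 - 430*s - 1500) + 30*s^2 + 400*s + 1000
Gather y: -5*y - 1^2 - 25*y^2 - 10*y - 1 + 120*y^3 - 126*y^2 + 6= 120*y^3 - 151*y^2 - 15*y + 4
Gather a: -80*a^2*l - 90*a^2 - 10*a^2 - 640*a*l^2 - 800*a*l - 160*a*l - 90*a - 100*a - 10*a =a^2*(-80*l - 100) + a*(-640*l^2 - 960*l - 200)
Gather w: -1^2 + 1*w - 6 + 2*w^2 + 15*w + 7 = 2*w^2 + 16*w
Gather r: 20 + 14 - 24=10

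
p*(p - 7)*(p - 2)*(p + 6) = p^4 - 3*p^3 - 40*p^2 + 84*p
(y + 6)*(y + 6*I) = y^2 + 6*y + 6*I*y + 36*I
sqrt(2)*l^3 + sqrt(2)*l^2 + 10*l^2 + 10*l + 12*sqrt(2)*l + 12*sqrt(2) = (l + 2*sqrt(2))*(l + 3*sqrt(2))*(sqrt(2)*l + sqrt(2))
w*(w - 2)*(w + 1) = w^3 - w^2 - 2*w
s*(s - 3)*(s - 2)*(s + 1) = s^4 - 4*s^3 + s^2 + 6*s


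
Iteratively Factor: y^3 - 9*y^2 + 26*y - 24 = (y - 3)*(y^2 - 6*y + 8) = (y - 3)*(y - 2)*(y - 4)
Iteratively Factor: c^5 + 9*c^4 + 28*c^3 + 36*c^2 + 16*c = (c + 4)*(c^4 + 5*c^3 + 8*c^2 + 4*c) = (c + 2)*(c + 4)*(c^3 + 3*c^2 + 2*c) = c*(c + 2)*(c + 4)*(c^2 + 3*c + 2) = c*(c + 1)*(c + 2)*(c + 4)*(c + 2)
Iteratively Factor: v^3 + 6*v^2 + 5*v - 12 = (v - 1)*(v^2 + 7*v + 12) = (v - 1)*(v + 3)*(v + 4)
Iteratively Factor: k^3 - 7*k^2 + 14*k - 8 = (k - 4)*(k^2 - 3*k + 2) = (k - 4)*(k - 1)*(k - 2)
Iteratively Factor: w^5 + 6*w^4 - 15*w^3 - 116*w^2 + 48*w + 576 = (w + 4)*(w^4 + 2*w^3 - 23*w^2 - 24*w + 144) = (w + 4)^2*(w^3 - 2*w^2 - 15*w + 36) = (w - 3)*(w + 4)^2*(w^2 + w - 12) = (w - 3)*(w + 4)^3*(w - 3)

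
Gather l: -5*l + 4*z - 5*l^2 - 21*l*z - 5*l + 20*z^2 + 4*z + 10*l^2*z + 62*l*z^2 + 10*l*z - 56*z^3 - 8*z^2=l^2*(10*z - 5) + l*(62*z^2 - 11*z - 10) - 56*z^3 + 12*z^2 + 8*z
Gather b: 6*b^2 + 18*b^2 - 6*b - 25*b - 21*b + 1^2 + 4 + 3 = 24*b^2 - 52*b + 8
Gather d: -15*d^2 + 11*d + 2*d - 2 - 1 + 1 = -15*d^2 + 13*d - 2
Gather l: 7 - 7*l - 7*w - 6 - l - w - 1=-8*l - 8*w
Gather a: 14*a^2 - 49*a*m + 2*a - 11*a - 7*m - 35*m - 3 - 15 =14*a^2 + a*(-49*m - 9) - 42*m - 18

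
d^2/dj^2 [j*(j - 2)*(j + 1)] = 6*j - 2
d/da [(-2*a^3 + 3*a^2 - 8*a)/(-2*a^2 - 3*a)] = (4*a^2 + 12*a - 25)/(4*a^2 + 12*a + 9)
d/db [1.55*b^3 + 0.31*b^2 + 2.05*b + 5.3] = 4.65*b^2 + 0.62*b + 2.05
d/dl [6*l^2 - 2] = 12*l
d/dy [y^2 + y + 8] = 2*y + 1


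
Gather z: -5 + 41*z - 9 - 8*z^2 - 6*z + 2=-8*z^2 + 35*z - 12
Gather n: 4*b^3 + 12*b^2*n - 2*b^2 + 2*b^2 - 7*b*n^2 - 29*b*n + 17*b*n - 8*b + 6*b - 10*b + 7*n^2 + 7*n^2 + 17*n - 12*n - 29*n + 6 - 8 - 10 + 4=4*b^3 - 12*b + n^2*(14 - 7*b) + n*(12*b^2 - 12*b - 24) - 8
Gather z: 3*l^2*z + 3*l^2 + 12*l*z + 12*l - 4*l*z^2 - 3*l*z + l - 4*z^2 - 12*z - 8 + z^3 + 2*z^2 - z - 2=3*l^2 + 13*l + z^3 + z^2*(-4*l - 2) + z*(3*l^2 + 9*l - 13) - 10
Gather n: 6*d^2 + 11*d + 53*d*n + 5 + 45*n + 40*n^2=6*d^2 + 11*d + 40*n^2 + n*(53*d + 45) + 5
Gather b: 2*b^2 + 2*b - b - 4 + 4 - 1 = 2*b^2 + b - 1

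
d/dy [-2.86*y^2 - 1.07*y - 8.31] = -5.72*y - 1.07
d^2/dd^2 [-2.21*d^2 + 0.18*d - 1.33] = -4.42000000000000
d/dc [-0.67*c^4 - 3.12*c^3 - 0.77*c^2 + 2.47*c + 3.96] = -2.68*c^3 - 9.36*c^2 - 1.54*c + 2.47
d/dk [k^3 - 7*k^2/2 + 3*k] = 3*k^2 - 7*k + 3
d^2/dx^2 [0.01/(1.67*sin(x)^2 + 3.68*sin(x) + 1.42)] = (-0.111556*sin(x)^4 - 0.184368*sin(x)^3 + 0.126766*sin(x)^2 + 0.420992*sin(x) + 0.22342)/(1.67*sin(x)^2 + 3.68*sin(x) + 1.42)^3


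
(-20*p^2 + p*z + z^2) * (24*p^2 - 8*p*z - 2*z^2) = -480*p^4 + 184*p^3*z + 56*p^2*z^2 - 10*p*z^3 - 2*z^4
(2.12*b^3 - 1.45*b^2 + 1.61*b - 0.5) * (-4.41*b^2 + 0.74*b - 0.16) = -9.3492*b^5 + 7.9633*b^4 - 8.5123*b^3 + 3.6284*b^2 - 0.6276*b + 0.08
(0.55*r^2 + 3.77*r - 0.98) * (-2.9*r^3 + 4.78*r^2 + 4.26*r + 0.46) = -1.595*r^5 - 8.304*r^4 + 23.2056*r^3 + 11.6288*r^2 - 2.4406*r - 0.4508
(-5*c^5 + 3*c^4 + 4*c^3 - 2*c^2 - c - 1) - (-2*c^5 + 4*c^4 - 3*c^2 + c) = -3*c^5 - c^4 + 4*c^3 + c^2 - 2*c - 1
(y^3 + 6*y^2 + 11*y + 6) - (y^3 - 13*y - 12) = 6*y^2 + 24*y + 18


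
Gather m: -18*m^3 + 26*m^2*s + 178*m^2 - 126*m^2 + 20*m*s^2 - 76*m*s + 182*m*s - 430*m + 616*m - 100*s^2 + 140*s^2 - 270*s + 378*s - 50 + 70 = -18*m^3 + m^2*(26*s + 52) + m*(20*s^2 + 106*s + 186) + 40*s^2 + 108*s + 20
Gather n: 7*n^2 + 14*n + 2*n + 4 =7*n^2 + 16*n + 4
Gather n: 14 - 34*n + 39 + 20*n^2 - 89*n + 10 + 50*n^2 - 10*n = 70*n^2 - 133*n + 63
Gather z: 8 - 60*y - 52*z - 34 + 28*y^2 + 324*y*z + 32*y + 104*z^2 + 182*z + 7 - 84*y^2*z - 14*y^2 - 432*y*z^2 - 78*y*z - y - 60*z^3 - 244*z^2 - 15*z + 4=14*y^2 - 29*y - 60*z^3 + z^2*(-432*y - 140) + z*(-84*y^2 + 246*y + 115) - 15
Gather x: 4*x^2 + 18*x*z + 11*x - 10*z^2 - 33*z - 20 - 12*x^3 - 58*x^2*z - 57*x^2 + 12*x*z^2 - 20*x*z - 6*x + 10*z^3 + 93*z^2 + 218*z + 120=-12*x^3 + x^2*(-58*z - 53) + x*(12*z^2 - 2*z + 5) + 10*z^3 + 83*z^2 + 185*z + 100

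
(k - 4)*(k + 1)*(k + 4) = k^3 + k^2 - 16*k - 16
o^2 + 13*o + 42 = (o + 6)*(o + 7)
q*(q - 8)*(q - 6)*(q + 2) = q^4 - 12*q^3 + 20*q^2 + 96*q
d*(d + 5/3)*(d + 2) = d^3 + 11*d^2/3 + 10*d/3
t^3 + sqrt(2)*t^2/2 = t^2*(t + sqrt(2)/2)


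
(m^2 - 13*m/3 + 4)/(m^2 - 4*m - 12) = (-m^2 + 13*m/3 - 4)/(-m^2 + 4*m + 12)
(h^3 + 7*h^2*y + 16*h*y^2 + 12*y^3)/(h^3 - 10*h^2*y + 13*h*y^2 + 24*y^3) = (h^3 + 7*h^2*y + 16*h*y^2 + 12*y^3)/(h^3 - 10*h^2*y + 13*h*y^2 + 24*y^3)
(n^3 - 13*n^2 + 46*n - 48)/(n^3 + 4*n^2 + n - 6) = (n^3 - 13*n^2 + 46*n - 48)/(n^3 + 4*n^2 + n - 6)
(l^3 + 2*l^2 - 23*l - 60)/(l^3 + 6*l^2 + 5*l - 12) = (l - 5)/(l - 1)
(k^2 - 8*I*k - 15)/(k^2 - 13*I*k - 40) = (k - 3*I)/(k - 8*I)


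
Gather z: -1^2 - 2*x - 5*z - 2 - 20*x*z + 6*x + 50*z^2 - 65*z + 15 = 4*x + 50*z^2 + z*(-20*x - 70) + 12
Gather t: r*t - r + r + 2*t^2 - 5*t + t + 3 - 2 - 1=2*t^2 + t*(r - 4)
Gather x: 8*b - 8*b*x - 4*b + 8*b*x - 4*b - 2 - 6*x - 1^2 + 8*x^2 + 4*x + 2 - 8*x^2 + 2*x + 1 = 0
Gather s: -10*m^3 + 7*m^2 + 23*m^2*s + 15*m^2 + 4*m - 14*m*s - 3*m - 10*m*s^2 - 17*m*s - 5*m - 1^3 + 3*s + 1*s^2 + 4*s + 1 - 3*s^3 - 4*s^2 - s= -10*m^3 + 22*m^2 - 4*m - 3*s^3 + s^2*(-10*m - 3) + s*(23*m^2 - 31*m + 6)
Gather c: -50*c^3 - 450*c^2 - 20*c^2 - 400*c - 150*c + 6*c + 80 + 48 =-50*c^3 - 470*c^2 - 544*c + 128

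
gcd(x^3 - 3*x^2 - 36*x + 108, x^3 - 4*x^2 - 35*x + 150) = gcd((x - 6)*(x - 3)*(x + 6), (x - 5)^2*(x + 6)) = x + 6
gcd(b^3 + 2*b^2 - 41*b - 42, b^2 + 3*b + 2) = b + 1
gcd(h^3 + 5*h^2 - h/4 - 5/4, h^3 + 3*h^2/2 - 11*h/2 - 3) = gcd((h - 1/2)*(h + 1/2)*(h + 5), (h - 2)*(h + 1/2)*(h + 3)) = h + 1/2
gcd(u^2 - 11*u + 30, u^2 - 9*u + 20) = u - 5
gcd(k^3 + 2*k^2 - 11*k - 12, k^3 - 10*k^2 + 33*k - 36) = k - 3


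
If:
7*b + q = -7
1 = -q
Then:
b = -6/7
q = -1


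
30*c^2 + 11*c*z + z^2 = (5*c + z)*(6*c + z)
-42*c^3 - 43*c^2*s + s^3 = (-7*c + s)*(c + s)*(6*c + s)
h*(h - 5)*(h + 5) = h^3 - 25*h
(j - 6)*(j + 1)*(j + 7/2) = j^3 - 3*j^2/2 - 47*j/2 - 21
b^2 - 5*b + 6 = (b - 3)*(b - 2)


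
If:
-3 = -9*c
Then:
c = 1/3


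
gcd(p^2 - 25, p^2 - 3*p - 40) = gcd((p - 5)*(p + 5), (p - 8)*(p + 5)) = p + 5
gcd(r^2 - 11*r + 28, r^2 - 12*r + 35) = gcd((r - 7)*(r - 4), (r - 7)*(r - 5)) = r - 7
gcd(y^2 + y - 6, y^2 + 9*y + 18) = y + 3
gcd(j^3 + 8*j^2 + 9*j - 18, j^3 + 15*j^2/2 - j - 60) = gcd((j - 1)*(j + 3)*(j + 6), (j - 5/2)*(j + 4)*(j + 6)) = j + 6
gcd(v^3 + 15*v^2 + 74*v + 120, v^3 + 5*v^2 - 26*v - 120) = v^2 + 10*v + 24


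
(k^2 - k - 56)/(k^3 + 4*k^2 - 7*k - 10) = (k^2 - k - 56)/(k^3 + 4*k^2 - 7*k - 10)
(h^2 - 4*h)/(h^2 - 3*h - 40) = h*(4 - h)/(-h^2 + 3*h + 40)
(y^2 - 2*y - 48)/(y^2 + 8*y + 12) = (y - 8)/(y + 2)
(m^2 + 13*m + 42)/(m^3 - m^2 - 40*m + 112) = (m + 6)/(m^2 - 8*m + 16)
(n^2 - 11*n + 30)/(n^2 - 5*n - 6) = (n - 5)/(n + 1)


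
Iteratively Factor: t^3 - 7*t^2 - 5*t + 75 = (t - 5)*(t^2 - 2*t - 15) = (t - 5)*(t + 3)*(t - 5)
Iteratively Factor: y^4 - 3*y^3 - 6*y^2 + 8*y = (y)*(y^3 - 3*y^2 - 6*y + 8) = y*(y - 1)*(y^2 - 2*y - 8) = y*(y - 4)*(y - 1)*(y + 2)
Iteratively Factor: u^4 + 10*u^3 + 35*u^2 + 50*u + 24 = (u + 1)*(u^3 + 9*u^2 + 26*u + 24) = (u + 1)*(u + 3)*(u^2 + 6*u + 8) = (u + 1)*(u + 2)*(u + 3)*(u + 4)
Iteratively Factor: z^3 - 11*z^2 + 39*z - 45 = (z - 3)*(z^2 - 8*z + 15) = (z - 5)*(z - 3)*(z - 3)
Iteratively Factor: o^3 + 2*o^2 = (o)*(o^2 + 2*o) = o^2*(o + 2)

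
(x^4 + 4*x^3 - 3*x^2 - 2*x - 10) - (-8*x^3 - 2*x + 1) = x^4 + 12*x^3 - 3*x^2 - 11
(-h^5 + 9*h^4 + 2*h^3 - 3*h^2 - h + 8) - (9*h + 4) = -h^5 + 9*h^4 + 2*h^3 - 3*h^2 - 10*h + 4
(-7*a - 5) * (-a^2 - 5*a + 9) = 7*a^3 + 40*a^2 - 38*a - 45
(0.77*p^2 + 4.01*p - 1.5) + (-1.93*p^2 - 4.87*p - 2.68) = -1.16*p^2 - 0.86*p - 4.18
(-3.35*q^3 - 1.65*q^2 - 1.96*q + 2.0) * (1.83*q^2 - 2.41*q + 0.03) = -6.1305*q^5 + 5.054*q^4 + 0.2892*q^3 + 8.3341*q^2 - 4.8788*q + 0.06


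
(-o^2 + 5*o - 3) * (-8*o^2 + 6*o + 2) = 8*o^4 - 46*o^3 + 52*o^2 - 8*o - 6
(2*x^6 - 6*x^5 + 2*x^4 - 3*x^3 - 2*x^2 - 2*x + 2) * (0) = 0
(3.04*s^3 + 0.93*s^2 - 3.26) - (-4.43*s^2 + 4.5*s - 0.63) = 3.04*s^3 + 5.36*s^2 - 4.5*s - 2.63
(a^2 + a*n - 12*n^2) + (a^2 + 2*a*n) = 2*a^2 + 3*a*n - 12*n^2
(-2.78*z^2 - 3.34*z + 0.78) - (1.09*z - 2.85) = -2.78*z^2 - 4.43*z + 3.63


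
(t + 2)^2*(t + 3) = t^3 + 7*t^2 + 16*t + 12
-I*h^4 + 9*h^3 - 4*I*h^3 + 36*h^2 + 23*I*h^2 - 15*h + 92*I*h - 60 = (h + 4)*(h + 3*I)*(h + 5*I)*(-I*h + 1)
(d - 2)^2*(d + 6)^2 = d^4 + 8*d^3 - 8*d^2 - 96*d + 144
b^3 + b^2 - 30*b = b*(b - 5)*(b + 6)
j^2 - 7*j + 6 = (j - 6)*(j - 1)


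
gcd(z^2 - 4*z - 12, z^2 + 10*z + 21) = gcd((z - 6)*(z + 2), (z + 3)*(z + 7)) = 1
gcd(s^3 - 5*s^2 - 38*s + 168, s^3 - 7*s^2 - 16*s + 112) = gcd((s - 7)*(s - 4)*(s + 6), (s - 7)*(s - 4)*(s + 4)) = s^2 - 11*s + 28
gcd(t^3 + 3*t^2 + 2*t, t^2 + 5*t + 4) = t + 1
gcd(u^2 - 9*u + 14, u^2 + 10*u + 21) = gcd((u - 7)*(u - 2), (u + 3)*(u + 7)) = 1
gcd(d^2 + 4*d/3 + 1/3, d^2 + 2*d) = 1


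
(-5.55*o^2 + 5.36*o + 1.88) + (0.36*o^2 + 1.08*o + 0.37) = -5.19*o^2 + 6.44*o + 2.25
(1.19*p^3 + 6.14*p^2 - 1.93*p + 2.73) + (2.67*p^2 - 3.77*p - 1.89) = 1.19*p^3 + 8.81*p^2 - 5.7*p + 0.84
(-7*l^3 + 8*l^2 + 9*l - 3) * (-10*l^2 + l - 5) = 70*l^5 - 87*l^4 - 47*l^3 - l^2 - 48*l + 15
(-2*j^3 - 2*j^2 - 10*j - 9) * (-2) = 4*j^3 + 4*j^2 + 20*j + 18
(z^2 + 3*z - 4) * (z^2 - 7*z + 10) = z^4 - 4*z^3 - 15*z^2 + 58*z - 40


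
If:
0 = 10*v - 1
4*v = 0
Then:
No Solution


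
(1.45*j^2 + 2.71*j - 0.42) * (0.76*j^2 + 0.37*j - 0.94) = 1.102*j^4 + 2.5961*j^3 - 0.6795*j^2 - 2.7028*j + 0.3948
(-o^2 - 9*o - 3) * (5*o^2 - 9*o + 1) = -5*o^4 - 36*o^3 + 65*o^2 + 18*o - 3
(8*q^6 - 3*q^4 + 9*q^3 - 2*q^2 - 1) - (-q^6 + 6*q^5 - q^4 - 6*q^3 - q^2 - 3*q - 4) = 9*q^6 - 6*q^5 - 2*q^4 + 15*q^3 - q^2 + 3*q + 3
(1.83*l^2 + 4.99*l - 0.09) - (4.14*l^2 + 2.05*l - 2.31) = -2.31*l^2 + 2.94*l + 2.22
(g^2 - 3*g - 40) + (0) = g^2 - 3*g - 40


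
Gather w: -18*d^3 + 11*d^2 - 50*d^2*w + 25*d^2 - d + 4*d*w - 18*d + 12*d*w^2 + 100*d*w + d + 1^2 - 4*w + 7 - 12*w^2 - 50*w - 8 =-18*d^3 + 36*d^2 - 18*d + w^2*(12*d - 12) + w*(-50*d^2 + 104*d - 54)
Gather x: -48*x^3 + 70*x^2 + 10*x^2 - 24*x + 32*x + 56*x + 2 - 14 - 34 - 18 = -48*x^3 + 80*x^2 + 64*x - 64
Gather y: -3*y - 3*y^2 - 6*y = -3*y^2 - 9*y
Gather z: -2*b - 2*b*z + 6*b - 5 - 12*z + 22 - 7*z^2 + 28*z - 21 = 4*b - 7*z^2 + z*(16 - 2*b) - 4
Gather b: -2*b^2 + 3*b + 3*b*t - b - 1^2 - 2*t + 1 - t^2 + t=-2*b^2 + b*(3*t + 2) - t^2 - t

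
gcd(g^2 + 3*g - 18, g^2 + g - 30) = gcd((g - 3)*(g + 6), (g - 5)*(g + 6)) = g + 6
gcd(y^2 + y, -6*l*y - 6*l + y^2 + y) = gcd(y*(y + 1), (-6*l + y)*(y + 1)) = y + 1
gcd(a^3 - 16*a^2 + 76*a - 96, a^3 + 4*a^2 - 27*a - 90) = 1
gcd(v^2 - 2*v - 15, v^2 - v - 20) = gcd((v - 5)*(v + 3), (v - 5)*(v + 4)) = v - 5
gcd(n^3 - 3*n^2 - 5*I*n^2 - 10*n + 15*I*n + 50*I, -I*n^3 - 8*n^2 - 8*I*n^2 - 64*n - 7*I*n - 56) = 1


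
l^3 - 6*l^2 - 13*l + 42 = (l - 7)*(l - 2)*(l + 3)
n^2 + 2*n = n*(n + 2)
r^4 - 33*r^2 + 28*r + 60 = (r - 5)*(r - 2)*(r + 1)*(r + 6)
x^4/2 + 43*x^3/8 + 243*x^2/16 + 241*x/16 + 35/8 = (x/2 + 1)*(x + 1/2)*(x + 5/4)*(x + 7)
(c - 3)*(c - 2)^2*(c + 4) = c^4 - 3*c^3 - 12*c^2 + 52*c - 48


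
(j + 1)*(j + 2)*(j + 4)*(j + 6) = j^4 + 13*j^3 + 56*j^2 + 92*j + 48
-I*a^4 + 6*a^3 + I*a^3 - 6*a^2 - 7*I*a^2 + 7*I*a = a*(a - I)*(a + 7*I)*(-I*a + I)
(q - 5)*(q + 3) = q^2 - 2*q - 15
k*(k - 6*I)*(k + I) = k^3 - 5*I*k^2 + 6*k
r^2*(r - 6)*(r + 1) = r^4 - 5*r^3 - 6*r^2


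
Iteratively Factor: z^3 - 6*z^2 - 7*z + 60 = (z - 5)*(z^2 - z - 12) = (z - 5)*(z - 4)*(z + 3)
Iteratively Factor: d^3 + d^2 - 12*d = (d + 4)*(d^2 - 3*d) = (d - 3)*(d + 4)*(d)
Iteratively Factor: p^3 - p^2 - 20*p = (p)*(p^2 - p - 20) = p*(p + 4)*(p - 5)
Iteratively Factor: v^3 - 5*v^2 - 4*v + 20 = (v + 2)*(v^2 - 7*v + 10) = (v - 2)*(v + 2)*(v - 5)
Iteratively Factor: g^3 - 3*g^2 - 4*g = (g + 1)*(g^2 - 4*g) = g*(g + 1)*(g - 4)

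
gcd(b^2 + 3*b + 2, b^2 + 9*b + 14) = b + 2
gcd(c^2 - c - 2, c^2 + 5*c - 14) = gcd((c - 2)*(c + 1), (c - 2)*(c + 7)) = c - 2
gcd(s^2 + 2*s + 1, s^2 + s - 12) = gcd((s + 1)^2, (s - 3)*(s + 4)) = 1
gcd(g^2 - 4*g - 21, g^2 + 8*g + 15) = g + 3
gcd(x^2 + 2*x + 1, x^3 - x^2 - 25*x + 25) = 1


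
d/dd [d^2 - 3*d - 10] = 2*d - 3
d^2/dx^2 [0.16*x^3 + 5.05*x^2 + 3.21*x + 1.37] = 0.96*x + 10.1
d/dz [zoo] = 0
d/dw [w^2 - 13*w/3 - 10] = 2*w - 13/3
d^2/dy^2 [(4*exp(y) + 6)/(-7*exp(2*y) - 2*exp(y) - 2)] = (-196*exp(4*y) - 1120*exp(3*y) + 84*exp(2*y) + 328*exp(y) + 8)*exp(y)/(343*exp(6*y) + 294*exp(5*y) + 378*exp(4*y) + 176*exp(3*y) + 108*exp(2*y) + 24*exp(y) + 8)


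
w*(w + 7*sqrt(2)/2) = w^2 + 7*sqrt(2)*w/2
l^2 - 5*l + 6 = (l - 3)*(l - 2)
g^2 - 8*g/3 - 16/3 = (g - 4)*(g + 4/3)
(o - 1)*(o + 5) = o^2 + 4*o - 5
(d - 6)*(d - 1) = d^2 - 7*d + 6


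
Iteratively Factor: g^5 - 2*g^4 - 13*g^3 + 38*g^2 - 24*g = (g - 1)*(g^4 - g^3 - 14*g^2 + 24*g) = (g - 3)*(g - 1)*(g^3 + 2*g^2 - 8*g) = g*(g - 3)*(g - 1)*(g^2 + 2*g - 8) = g*(g - 3)*(g - 1)*(g + 4)*(g - 2)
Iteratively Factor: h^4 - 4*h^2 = (h)*(h^3 - 4*h) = h*(h - 2)*(h^2 + 2*h) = h^2*(h - 2)*(h + 2)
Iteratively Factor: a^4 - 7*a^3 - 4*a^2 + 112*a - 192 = (a - 4)*(a^3 - 3*a^2 - 16*a + 48) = (a - 4)^2*(a^2 + a - 12) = (a - 4)^2*(a - 3)*(a + 4)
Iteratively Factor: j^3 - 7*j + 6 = (j - 1)*(j^2 + j - 6) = (j - 1)*(j + 3)*(j - 2)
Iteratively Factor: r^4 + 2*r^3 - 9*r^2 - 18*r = (r)*(r^3 + 2*r^2 - 9*r - 18) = r*(r + 2)*(r^2 - 9) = r*(r + 2)*(r + 3)*(r - 3)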